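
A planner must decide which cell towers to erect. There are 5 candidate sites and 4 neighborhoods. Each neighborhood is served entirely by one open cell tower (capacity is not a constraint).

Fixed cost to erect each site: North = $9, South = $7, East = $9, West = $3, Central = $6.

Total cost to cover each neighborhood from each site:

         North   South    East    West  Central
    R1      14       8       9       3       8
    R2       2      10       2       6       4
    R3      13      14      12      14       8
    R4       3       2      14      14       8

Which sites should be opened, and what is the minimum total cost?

Open West and Central; minimum total cost 32.

For any fixed open set, each neighborhood goes to its cheapest open site; total = fixed + service.
{West, Central}: R1→West 3, R2→Central 4, R3→Central 8, R4→Central 8. Service 23; fixed 9; total 32.
{North, West}: service 21 + fixed 12 = 33
{South, West, Central}: service 17 + fixed 16 = 33
{North, South, East, West, Central}: service 15 + fixed 34 = 49
No other subset beats 32.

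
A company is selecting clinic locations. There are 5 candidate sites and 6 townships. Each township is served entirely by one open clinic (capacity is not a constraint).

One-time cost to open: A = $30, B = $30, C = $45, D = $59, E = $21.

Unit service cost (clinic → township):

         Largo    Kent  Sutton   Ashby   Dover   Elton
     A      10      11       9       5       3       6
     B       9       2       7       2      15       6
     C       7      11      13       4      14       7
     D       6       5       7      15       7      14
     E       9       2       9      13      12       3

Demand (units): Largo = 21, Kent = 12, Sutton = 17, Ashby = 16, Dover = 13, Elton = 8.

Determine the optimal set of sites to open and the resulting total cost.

For any fixed open set, each township goes to its cheapest open site; total = fixed + service.
{A, B, D, E}: Largo→D 6·21=126, Kent→B 2·12=24, Sutton→B 7·17=119, Ashby→B 2·16=32, Dover→A 3·13=39, Elton→E 3·8=24. Service 364; fixed 140; total 504.
{A, B, D}: service 388 + fixed 119 = 507
{A, B, E}: Largo→B 9·21=189, Kent→B 2·12=24, Sutton→B 7·17=119, Ashby→B 2·16=32, Dover→A 3·13=39, Elton→E 3·8=24. Service 427; fixed 81; total 508.
{A, B, C, D, E}: service 364 + fixed 185 = 549
No other subset beats 504.

Open A, B, D and E; minimum total cost 504.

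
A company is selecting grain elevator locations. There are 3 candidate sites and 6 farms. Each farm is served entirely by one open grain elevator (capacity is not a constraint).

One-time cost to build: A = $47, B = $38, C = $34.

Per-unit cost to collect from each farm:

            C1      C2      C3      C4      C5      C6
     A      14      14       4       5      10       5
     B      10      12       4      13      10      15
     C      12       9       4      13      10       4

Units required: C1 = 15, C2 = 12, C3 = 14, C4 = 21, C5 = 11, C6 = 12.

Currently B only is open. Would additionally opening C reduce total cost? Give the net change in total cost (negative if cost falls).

Current service cost with {B}: 913.
Adding C: each farm re-picks its cheapest; new service cost 745, saving 168.
Extra fixed cost: 34. Net change = 34 − 168 = -134.
(Totals: 951 → 817.)

Yes — net change −134 (cost falls by 134).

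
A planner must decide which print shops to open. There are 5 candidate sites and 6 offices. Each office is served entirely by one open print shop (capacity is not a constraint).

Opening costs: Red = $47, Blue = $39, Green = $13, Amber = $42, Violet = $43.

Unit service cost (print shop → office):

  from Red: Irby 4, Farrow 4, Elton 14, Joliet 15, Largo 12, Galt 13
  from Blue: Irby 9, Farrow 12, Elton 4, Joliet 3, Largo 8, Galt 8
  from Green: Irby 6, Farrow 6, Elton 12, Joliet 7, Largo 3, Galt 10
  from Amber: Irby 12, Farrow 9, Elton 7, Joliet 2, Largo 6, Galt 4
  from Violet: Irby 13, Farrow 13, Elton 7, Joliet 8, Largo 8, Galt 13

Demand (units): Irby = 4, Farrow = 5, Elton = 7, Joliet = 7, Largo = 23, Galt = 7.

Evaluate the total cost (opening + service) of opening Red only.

Each office is assigned to its cheapest site among the open ones.
{Red}: Irby→Red 4·4=16, Farrow→Red 4·5=20, Elton→Red 14·7=98, Joliet→Red 15·7=105, Largo→Red 12·23=276, Galt→Red 13·7=91. Service 606; fixed 47; total 653.

Total cost: 653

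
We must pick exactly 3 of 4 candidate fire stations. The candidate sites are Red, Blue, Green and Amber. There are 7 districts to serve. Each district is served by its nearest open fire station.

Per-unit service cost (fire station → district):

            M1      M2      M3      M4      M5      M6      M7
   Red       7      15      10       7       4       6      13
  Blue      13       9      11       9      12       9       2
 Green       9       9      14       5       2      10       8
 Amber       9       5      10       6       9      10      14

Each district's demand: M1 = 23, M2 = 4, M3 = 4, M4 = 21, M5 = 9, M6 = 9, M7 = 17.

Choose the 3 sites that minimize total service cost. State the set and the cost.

With exactly 3 open, each district uses its cheapest among the chosen.
{Red, Blue, Green}: M1→Red 7·23=161, M2→Blue 9·4=36, M3→Red 10·4=40, M4→Green 5·21=105, M5→Green 2·9=18, M6→Red 6·9=54, M7→Blue 2·17=34. Service cost 448.
{Red, Blue, Amber}: service cost 471
{Blue, Green, Amber}: service cost 505
Among all 4 size-3 choices, {Red, Blue, Green} is lowest.

Choose Red, Blue and Green; total service cost 448.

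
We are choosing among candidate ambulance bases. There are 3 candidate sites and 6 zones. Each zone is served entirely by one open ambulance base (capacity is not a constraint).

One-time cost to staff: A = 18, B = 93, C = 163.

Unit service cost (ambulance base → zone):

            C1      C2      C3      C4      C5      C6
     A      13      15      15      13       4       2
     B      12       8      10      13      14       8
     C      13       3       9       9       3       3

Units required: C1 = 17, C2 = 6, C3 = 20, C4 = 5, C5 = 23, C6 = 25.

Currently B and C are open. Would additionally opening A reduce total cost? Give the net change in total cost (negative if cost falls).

Current service cost with {B, C}: 591.
Adding A: each zone re-picks its cheapest; new service cost 566, saving 25.
Extra fixed cost: 18. Net change = 18 − 25 = -7.
(Totals: 847 → 840.)

Yes — net change −7 (cost falls by 7).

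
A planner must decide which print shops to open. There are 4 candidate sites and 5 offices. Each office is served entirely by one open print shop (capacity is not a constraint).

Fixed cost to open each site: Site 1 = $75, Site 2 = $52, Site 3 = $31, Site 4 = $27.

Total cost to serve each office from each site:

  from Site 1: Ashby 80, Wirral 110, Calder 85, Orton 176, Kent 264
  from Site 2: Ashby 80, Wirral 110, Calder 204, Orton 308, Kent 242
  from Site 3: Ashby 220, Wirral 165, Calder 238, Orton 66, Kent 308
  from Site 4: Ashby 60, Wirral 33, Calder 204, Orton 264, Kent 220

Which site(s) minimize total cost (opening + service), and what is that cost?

For any fixed open set, each office goes to its cheapest open site; total = fixed + service.
{Site 1, Site 3, Site 4}: Ashby→Site 4 60, Wirral→Site 4 33, Calder→Site 1 85, Orton→Site 3 66, Kent→Site 4 220. Service 464; fixed 133; total 597.
{Site 3, Site 4}: service 583 + fixed 58 = 641
{Site 1, Site 2, Site 3, Site 4}: service 464 + fixed 185 = 649
{Site 4}: service 781 + fixed 27 = 808
No other subset beats 597.

Open Site 1, Site 3 and Site 4; minimum total cost 597.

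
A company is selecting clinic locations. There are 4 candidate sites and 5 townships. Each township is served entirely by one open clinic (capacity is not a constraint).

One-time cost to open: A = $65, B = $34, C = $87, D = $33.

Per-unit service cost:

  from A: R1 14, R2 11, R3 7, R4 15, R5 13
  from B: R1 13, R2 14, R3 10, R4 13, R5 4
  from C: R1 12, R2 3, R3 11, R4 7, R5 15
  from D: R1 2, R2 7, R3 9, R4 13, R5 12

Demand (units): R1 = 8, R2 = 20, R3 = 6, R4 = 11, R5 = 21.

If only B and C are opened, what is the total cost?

Each township is assigned to its cheapest site among the open ones.
{B, C}: R1→C 12·8=96, R2→C 3·20=60, R3→B 10·6=60, R4→C 7·11=77, R5→B 4·21=84. Service 377; fixed 121; total 498.

Total cost: 498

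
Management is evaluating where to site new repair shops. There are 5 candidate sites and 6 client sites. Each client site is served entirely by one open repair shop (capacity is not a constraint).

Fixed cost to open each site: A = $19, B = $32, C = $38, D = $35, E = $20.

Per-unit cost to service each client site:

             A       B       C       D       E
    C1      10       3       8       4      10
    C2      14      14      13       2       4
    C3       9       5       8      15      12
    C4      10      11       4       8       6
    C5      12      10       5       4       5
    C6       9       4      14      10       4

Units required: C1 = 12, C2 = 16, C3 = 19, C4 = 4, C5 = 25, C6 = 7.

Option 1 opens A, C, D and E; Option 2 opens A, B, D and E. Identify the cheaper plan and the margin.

Option 2 is cheaper by 67.

Option 1: {A, C, D, E}: C1→D 4·12=48, C2→D 2·16=32, C3→C 8·19=152, C4→C 4·4=16, C5→D 4·25=100, C6→E 4·7=28. Service 376; fixed 112; total 488.
Option 2: {A, B, D, E}: C1→B 3·12=36, C2→D 2·16=32, C3→B 5·19=95, C4→E 6·4=24, C5→D 4·25=100, C6→B 4·7=28. Service 315; fixed 106; total 421.
Difference: |488 − 421| = 67.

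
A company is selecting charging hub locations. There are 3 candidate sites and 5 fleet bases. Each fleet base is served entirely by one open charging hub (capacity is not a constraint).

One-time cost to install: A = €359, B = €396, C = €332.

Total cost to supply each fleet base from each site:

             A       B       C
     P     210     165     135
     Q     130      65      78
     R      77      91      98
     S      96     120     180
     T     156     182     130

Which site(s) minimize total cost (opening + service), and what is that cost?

Open C only; minimum total cost 953.

For any fixed open set, each fleet base goes to its cheapest open site; total = fixed + service.
{C}: P→C 135, Q→C 78, R→C 98, S→C 180, T→C 130. Service 621; fixed 332; total 953.
{B}: service 623 + fixed 396 = 1019
{A}: P→A 210, Q→A 130, R→A 77, S→A 96, T→A 156. Service 669; fixed 359; total 1028.
{A, B, C}: P→C 135, Q→B 65, R→A 77, S→A 96, T→C 130. Service 503; fixed 1087; total 1590.
(All 7 nonempty subsets were checked; C only is lowest.)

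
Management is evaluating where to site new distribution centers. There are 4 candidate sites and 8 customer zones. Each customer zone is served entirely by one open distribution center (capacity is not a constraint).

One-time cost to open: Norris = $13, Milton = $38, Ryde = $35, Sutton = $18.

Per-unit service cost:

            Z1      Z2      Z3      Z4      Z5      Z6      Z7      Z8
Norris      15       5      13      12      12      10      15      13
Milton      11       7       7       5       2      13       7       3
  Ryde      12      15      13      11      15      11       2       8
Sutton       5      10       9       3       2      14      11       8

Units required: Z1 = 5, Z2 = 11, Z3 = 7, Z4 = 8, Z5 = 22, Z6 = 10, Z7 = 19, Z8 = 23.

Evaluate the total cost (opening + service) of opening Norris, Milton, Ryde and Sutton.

Each customer zone is assigned to its cheapest site among the open ones.
{Norris, Milton, Ryde, Sutton}: Z1→Sutton 5·5=25, Z2→Norris 5·11=55, Z3→Milton 7·7=49, Z4→Sutton 3·8=24, Z5→Milton 2·22=44, Z6→Norris 10·10=100, Z7→Ryde 2·19=38, Z8→Milton 3·23=69. Service 404; fixed 104; total 508.

Total cost: 508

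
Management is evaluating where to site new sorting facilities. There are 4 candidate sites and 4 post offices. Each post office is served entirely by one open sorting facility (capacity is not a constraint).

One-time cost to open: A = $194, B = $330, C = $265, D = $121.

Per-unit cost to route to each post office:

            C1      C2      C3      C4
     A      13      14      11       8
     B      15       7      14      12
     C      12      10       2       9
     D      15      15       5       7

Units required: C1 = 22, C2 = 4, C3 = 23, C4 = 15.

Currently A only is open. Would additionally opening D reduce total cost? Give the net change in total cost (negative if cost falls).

Yes — net change −32 (cost falls by 32).

Current service cost with {A}: 715.
Adding D: each post office re-picks its cheapest; new service cost 562, saving 153.
Extra fixed cost: 121. Net change = 121 − 153 = -32.
(Totals: 909 → 877.)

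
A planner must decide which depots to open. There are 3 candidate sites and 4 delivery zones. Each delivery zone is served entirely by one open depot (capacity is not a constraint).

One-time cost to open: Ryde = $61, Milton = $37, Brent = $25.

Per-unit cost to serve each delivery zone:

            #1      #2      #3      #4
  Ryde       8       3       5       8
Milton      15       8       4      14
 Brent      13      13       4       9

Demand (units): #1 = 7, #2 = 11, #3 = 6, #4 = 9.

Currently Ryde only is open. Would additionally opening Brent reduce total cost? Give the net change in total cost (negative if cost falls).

Current service cost with {Ryde}: 191.
Adding Brent: each delivery zone re-picks its cheapest; new service cost 185, saving 6.
Extra fixed cost: 25. Net change = 25 − 6 = 19.
(Totals: 252 → 271.)

No — net change +19 (cost rises by 19).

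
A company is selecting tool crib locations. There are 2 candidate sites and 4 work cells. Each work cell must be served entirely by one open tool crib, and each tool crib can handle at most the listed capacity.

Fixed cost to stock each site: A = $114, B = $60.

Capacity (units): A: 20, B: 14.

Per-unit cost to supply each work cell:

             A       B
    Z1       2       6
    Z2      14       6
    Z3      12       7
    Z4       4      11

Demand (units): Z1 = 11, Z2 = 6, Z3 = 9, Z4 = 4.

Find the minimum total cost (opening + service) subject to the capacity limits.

Minimum total cost: 384

Open {A, B}: Z1→A 2·11=22, Z2→B 6·6=36, Z3→A 12·9=108, Z4→B 11·4=44.
Loads: A carries 20/20, B carries 10/14. Service 210; fixed 174; total 384.
Next best feasible plan costs 387.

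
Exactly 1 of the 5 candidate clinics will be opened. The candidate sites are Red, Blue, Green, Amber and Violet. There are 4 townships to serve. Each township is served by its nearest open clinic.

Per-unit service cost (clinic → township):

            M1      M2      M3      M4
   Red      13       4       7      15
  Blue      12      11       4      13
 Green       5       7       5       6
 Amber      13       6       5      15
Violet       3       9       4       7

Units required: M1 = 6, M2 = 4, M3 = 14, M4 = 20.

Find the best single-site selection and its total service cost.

With exactly 1 open, each township uses its cheapest among the chosen.
{Green}: M1→Green 5·6=30, M2→Green 7·4=28, M3→Green 5·14=70, M4→Green 6·20=120. Service cost 248.
{Violet}: service cost 250
{Blue}: service cost 432
Among all 5 size-1 choices, {Green} is lowest.

Choose Green only; total service cost 248.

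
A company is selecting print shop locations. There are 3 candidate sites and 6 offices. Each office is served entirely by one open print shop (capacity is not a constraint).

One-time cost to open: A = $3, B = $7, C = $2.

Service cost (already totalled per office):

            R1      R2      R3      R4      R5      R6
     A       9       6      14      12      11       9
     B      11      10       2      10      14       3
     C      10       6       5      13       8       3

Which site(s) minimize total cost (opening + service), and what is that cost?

Open C only; minimum total cost 47.

For any fixed open set, each office goes to its cheapest open site; total = fixed + service.
{C}: R1→C 10, R2→C 6, R3→C 5, R4→C 13, R5→C 8, R6→C 3. Service 45; fixed 2; total 47.
{A, C}: R1→A 9, R2→A 6, R3→C 5, R4→A 12, R5→C 8, R6→C 3. Service 43; fixed 5; total 48.
{B, C}: service 39 + fixed 9 = 48
{A, B, C}: R1→A 9, R2→A 6, R3→B 2, R4→B 10, R5→C 8, R6→B 3. Service 38; fixed 12; total 50.
No other subset beats 47.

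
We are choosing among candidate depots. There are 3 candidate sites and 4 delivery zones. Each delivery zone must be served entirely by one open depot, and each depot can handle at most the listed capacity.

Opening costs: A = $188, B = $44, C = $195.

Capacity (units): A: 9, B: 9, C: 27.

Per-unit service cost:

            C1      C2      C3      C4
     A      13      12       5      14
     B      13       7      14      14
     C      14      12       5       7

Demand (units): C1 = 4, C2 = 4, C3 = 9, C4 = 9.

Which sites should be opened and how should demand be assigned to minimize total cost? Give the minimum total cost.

Minimum total cost: 407

Open {C}: C1→C 14·4=56, C2→C 12·4=48, C3→C 5·9=45, C4→C 7·9=63.
Loads: C carries 26/27. Service 212; fixed 195; total 407.
Next best feasible plan costs 427.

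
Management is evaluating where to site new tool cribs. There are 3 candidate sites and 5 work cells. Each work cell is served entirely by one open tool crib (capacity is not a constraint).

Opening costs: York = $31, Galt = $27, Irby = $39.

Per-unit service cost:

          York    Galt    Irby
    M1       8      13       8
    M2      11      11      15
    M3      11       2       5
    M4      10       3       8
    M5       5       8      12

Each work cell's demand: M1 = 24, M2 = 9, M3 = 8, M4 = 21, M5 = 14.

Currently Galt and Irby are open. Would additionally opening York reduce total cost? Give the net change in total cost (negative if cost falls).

Current service cost with {Galt, Irby}: 482.
Adding York: each work cell re-picks its cheapest; new service cost 440, saving 42.
Extra fixed cost: 31. Net change = 31 − 42 = -11.
(Totals: 548 → 537.)

Yes — net change −11 (cost falls by 11).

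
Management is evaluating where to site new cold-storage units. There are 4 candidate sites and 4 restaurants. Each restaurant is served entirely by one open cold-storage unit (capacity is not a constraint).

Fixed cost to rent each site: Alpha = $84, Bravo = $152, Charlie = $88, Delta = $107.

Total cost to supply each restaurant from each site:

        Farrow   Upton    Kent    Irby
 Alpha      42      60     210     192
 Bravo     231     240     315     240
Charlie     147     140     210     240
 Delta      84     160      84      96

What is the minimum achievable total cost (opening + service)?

Minimum total cost: 473

For any fixed open set, each restaurant goes to its cheapest open site; total = fixed + service.
{Alpha, Delta}: Farrow→Alpha 42, Upton→Alpha 60, Kent→Delta 84, Irby→Delta 96. Service 282; fixed 191; total 473.
{Delta}: service 424 + fixed 107 = 531
{Alpha, Charlie, Delta}: Farrow→Alpha 42, Upton→Alpha 60, Kent→Delta 84, Irby→Delta 96. Service 282; fixed 279; total 561.
{Alpha, Bravo, Charlie, Delta}: service 282 + fixed 431 = 713
No other subset beats 473.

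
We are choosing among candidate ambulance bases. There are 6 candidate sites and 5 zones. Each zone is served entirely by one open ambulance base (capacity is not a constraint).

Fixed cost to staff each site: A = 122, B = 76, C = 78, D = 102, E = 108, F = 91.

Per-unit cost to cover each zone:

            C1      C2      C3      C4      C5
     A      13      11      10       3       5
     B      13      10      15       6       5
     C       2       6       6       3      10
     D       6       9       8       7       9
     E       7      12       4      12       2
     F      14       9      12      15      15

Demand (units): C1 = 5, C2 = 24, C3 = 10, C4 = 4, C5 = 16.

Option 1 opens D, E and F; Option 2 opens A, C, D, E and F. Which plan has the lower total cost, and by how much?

Option 1: {D, E, F}: C1→D 6·5=30, C2→D 9·24=216, C3→E 4·10=40, C4→D 7·4=28, C5→E 2·16=32. Service 346; fixed 301; total 647.
Option 2: {A, C, D, E, F}: C1→C 2·5=10, C2→C 6·24=144, C3→E 4·10=40, C4→A 3·4=12, C5→E 2·16=32. Service 238; fixed 501; total 739.
Difference: |647 − 739| = 92.

Option 1 is cheaper by 92.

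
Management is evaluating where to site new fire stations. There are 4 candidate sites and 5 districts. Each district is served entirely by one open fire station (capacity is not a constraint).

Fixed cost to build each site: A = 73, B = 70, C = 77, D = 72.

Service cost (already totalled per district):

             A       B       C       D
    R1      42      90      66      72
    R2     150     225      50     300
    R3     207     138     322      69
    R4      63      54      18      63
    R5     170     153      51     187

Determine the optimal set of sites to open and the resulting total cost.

For any fixed open set, each district goes to its cheapest open site; total = fixed + service.
{C, D}: R1→C 66, R2→C 50, R3→D 69, R4→C 18, R5→C 51. Service 254; fixed 149; total 403.
{A, C, D}: service 230 + fixed 222 = 452
{B, C}: service 323 + fixed 147 = 470
{A, B, C, D}: service 230 + fixed 292 = 522
No other subset beats 403.

Open C and D; minimum total cost 403.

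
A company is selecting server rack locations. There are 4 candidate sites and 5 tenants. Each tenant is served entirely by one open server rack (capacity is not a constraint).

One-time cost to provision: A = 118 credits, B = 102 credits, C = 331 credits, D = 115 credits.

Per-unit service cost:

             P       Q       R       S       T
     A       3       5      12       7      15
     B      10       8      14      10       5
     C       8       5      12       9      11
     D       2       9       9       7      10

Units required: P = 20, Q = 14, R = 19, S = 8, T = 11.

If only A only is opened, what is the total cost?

Each tenant is assigned to its cheapest site among the open ones.
{A}: P→A 3·20=60, Q→A 5·14=70, R→A 12·19=228, S→A 7·8=56, T→A 15·11=165. Service 579; fixed 118; total 697.

Total cost: 697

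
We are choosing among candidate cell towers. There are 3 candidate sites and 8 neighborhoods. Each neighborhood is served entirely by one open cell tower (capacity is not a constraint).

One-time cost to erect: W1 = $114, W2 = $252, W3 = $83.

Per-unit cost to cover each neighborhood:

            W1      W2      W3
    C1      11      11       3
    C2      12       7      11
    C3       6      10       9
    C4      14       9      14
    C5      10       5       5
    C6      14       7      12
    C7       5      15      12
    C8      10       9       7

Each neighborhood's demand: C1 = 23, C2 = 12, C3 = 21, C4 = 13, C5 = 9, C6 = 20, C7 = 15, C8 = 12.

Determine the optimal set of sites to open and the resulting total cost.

For any fixed open set, each neighborhood goes to its cheapest open site; total = fixed + service.
{W1, W3}: C1→W3 3·23=69, C2→W3 11·12=132, C3→W1 6·21=126, C4→W1 14·13=182, C5→W3 5·9=45, C6→W3 12·20=240, C7→W1 5·15=75, C8→W3 7·12=84. Service 953; fixed 197; total 1150.
{W1, W2, W3}: C1→W3 3·23=69, C2→W2 7·12=84, C3→W1 6·21=126, C4→W2 9·13=117, C5→W2 5·9=45, C6→W2 7·20=140, C7→W1 5·15=75, C8→W3 7·12=84. Service 740; fixed 449; total 1189.
{W3}: service 1121 + fixed 83 = 1204
No other subset beats 1150.

Open W1 and W3; minimum total cost 1150.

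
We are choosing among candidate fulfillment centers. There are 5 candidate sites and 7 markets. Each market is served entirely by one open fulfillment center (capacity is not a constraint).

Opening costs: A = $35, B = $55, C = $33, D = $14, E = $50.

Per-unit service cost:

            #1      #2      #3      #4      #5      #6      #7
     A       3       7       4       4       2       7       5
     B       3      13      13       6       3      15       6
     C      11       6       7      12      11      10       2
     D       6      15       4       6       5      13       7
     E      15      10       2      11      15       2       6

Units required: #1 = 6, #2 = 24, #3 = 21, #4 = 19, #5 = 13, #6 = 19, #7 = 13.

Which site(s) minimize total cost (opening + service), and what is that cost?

Open A, C and E; minimum total cost 488.

For any fixed open set, each market goes to its cheapest open site; total = fixed + service.
{A, C, E}: #1→A 3·6=18, #2→C 6·24=144, #3→E 2·21=42, #4→A 4·19=76, #5→A 2·13=26, #6→E 2·19=38, #7→C 2·13=26. Service 370; fixed 118; total 488.
{A, C, D, E}: service 370 + fixed 132 = 502
{A, E}: #1→A 3·6=18, #2→A 7·24=168, #3→E 2·21=42, #4→A 4·19=76, #5→A 2·13=26, #6→E 2·19=38, #7→A 5·13=65. Service 433; fixed 85; total 518.
{A, B, C, D, E}: #1→A 3·6=18, #2→C 6·24=144, #3→E 2·21=42, #4→A 4·19=76, #5→A 2·13=26, #6→E 2·19=38, #7→C 2·13=26. Service 370; fixed 187; total 557.
No other subset beats 488.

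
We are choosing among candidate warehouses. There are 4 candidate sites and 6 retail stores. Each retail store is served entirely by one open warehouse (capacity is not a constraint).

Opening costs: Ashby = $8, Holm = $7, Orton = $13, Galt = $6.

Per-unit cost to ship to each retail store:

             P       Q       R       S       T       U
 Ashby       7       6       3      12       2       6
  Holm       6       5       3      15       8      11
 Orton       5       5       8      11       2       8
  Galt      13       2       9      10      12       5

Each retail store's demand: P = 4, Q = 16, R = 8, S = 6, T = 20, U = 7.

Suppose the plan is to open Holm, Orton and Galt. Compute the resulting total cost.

Each retail store is assigned to its cheapest site among the open ones.
{Holm, Orton, Galt}: P→Orton 5·4=20, Q→Galt 2·16=32, R→Holm 3·8=24, S→Galt 10·6=60, T→Orton 2·20=40, U→Galt 5·7=35. Service 211; fixed 26; total 237.

Total cost: 237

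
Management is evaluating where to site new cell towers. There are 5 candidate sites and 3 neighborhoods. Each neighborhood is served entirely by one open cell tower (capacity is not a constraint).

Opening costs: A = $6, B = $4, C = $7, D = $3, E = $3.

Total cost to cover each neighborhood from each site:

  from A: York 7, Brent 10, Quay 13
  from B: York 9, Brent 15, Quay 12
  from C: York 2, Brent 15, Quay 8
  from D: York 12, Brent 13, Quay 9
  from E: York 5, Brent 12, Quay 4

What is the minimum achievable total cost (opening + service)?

For any fixed open set, each neighborhood goes to its cheapest open site; total = fixed + service.
{E}: York→E 5, Brent→E 12, Quay→E 4. Service 21; fixed 3; total 24.
{D, E}: service 21 + fixed 6 = 27
{A, E}: service 19 + fixed 9 = 28
{A, B, C, D, E}: York→C 2, Brent→A 10, Quay→E 4. Service 16; fixed 23; total 39.
No other subset beats 24.

Minimum total cost: 24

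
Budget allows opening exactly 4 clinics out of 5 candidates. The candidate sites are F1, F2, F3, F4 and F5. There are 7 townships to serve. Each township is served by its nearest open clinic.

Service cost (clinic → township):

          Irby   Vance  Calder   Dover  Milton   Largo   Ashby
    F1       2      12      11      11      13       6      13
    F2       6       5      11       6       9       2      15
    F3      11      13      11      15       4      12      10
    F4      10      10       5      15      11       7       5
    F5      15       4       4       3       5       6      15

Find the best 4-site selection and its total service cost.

Choose F1, F2, F4 and F5; total service cost 25.

With exactly 4 open, each township uses its cheapest among the chosen.
{F1, F2, F4, F5}: Irby→F1 2, Vance→F5 4, Calder→F5 4, Dover→F5 3, Milton→F5 5, Largo→F2 2, Ashby→F4 5. Service cost 25.
{F1, F3, F4, F5}: service cost 28
{F2, F3, F4, F5}: service cost 28
Among all 5 size-4 choices, {F1, F2, F4, F5} is lowest.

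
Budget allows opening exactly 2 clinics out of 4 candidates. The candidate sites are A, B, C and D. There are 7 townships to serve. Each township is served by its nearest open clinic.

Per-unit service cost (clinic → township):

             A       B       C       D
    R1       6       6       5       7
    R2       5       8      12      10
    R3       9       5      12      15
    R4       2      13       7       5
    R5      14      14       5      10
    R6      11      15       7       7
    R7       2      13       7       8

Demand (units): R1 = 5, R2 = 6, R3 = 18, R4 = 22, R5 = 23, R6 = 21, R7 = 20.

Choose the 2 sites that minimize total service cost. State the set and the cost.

With exactly 2 open, each township uses its cheapest among the chosen.
{A, C}: R1→C 5·5=25, R2→A 5·6=30, R3→A 9·18=162, R4→A 2·22=44, R5→C 5·23=115, R6→C 7·21=147, R7→A 2·20=40. Service cost 563.
{A, D}: service cost 683
{B, C}: service cost 719
Among all 6 size-2 choices, {A, C} is lowest.

Choose A and C; total service cost 563.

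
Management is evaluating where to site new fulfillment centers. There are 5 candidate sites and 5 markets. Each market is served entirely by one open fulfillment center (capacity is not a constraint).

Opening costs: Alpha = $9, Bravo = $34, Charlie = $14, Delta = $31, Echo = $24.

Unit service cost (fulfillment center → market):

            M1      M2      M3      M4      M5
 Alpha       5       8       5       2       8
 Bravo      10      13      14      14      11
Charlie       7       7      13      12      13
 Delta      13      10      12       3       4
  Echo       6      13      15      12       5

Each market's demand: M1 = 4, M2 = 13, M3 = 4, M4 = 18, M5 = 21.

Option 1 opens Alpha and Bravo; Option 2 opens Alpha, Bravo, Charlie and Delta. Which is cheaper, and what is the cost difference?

Option 2 is cheaper by 52.

Option 1: {Alpha, Bravo}: M1→Alpha 5·4=20, M2→Alpha 8·13=104, M3→Alpha 5·4=20, M4→Alpha 2·18=36, M5→Alpha 8·21=168. Service 348; fixed 43; total 391.
Option 2: {Alpha, Bravo, Charlie, Delta}: M1→Alpha 5·4=20, M2→Charlie 7·13=91, M3→Alpha 5·4=20, M4→Alpha 2·18=36, M5→Delta 4·21=84. Service 251; fixed 88; total 339.
Difference: |391 − 339| = 52.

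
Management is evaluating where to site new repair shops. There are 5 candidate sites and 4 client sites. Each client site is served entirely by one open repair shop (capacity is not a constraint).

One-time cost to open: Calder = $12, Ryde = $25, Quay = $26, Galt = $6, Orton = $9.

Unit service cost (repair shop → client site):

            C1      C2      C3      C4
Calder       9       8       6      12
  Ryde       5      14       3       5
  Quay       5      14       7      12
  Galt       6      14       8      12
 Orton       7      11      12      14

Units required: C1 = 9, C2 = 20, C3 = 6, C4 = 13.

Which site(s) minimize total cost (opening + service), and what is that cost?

Open Calder and Ryde; minimum total cost 325.

For any fixed open set, each client site goes to its cheapest open site; total = fixed + service.
{Calder, Ryde}: C1→Ryde 5·9=45, C2→Calder 8·20=160, C3→Ryde 3·6=18, C4→Ryde 5·13=65. Service 288; fixed 37; total 325.
{Calder, Ryde, Galt}: service 288 + fixed 43 = 331
{Calder, Ryde, Orton}: C1→Ryde 5·9=45, C2→Calder 8·20=160, C3→Ryde 3·6=18, C4→Ryde 5·13=65. Service 288; fixed 46; total 334.
{Calder, Ryde, Quay, Galt, Orton}: service 288 + fixed 78 = 366
No other subset beats 325.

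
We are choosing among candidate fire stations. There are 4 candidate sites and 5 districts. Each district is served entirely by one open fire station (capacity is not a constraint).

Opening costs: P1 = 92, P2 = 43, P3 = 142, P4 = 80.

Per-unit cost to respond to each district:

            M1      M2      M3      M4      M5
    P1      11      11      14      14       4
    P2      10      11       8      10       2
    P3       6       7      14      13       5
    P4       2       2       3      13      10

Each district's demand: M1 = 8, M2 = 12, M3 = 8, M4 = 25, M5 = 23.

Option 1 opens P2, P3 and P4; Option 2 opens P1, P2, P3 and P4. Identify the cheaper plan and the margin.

Option 1 is cheaper by 92.

Option 1: {P2, P3, P4}: M1→P4 2·8=16, M2→P4 2·12=24, M3→P4 3·8=24, M4→P2 10·25=250, M5→P2 2·23=46. Service 360; fixed 265; total 625.
Option 2: {P1, P2, P3, P4}: M1→P4 2·8=16, M2→P4 2·12=24, M3→P4 3·8=24, M4→P2 10·25=250, M5→P2 2·23=46. Service 360; fixed 357; total 717.
Difference: |625 − 717| = 92.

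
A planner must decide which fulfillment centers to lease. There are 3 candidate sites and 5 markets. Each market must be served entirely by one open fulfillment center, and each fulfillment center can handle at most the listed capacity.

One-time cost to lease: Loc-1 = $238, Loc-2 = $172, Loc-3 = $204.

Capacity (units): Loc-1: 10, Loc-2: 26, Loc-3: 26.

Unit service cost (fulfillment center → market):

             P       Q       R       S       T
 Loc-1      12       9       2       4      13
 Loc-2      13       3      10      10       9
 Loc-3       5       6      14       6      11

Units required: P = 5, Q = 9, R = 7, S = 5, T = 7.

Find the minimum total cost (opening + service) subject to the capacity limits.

Open {Loc-2, Loc-3}: P→Loc-3 5·5=25, Q→Loc-2 3·9=27, R→Loc-2 10·7=70, S→Loc-3 6·5=30, T→Loc-2 9·7=63.
Loads: Loc-2 carries 23/26, Loc-3 carries 10/26. Service 215; fixed 376; total 591.
Next best feasible plan costs 605.

Minimum total cost: 591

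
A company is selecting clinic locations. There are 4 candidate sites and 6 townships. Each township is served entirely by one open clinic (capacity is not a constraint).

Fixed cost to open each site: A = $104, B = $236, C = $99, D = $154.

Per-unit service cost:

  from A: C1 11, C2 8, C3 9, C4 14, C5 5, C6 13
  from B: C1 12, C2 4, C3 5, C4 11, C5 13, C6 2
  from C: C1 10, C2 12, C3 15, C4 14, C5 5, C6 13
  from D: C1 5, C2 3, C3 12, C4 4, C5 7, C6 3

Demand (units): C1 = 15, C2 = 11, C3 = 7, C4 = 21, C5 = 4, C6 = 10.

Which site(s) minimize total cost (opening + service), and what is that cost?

For any fixed open set, each township goes to its cheapest open site; total = fixed + service.
{D}: C1→D 5·15=75, C2→D 3·11=33, C3→D 12·7=84, C4→D 4·21=84, C5→D 7·4=28, C6→D 3·10=30. Service 334; fixed 154; total 488.
{A, D}: C1→D 5·15=75, C2→D 3·11=33, C3→A 9·7=63, C4→D 4·21=84, C5→A 5·4=20, C6→D 3·10=30. Service 305; fixed 258; total 563.
{C, D}: C1→D 5·15=75, C2→D 3·11=33, C3→D 12·7=84, C4→D 4·21=84, C5→C 5·4=20, C6→D 3·10=30. Service 326; fixed 253; total 579.
{A, B, C, D}: C1→D 5·15=75, C2→D 3·11=33, C3→B 5·7=35, C4→D 4·21=84, C5→A 5·4=20, C6→B 2·10=20. Service 267; fixed 593; total 860.
(All 15 nonempty subsets were checked; D only is lowest.)

Open D only; minimum total cost 488.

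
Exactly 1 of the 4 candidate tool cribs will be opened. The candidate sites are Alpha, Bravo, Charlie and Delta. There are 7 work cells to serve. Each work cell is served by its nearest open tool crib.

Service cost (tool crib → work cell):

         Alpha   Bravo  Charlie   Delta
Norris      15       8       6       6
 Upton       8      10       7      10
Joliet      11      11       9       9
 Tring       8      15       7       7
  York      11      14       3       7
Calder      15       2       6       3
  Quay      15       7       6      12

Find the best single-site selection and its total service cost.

With exactly 1 open, each work cell uses its cheapest among the chosen.
{Charlie}: Norris→Charlie 6, Upton→Charlie 7, Joliet→Charlie 9, Tring→Charlie 7, York→Charlie 3, Calder→Charlie 6, Quay→Charlie 6. Service cost 44.
{Delta}: service cost 54
{Bravo}: service cost 67
Among all 4 size-1 choices, {Charlie} is lowest.

Choose Charlie only; total service cost 44.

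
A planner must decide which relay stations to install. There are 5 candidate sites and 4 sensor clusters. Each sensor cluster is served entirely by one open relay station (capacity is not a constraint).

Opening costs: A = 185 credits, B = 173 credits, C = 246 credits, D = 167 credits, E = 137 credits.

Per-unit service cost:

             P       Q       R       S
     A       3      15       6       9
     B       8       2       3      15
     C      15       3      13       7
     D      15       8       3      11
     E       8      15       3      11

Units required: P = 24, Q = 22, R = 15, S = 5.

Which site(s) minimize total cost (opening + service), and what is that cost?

Open B only; minimum total cost 529.

For any fixed open set, each sensor cluster goes to its cheapest open site; total = fixed + service.
{B}: P→B 8·24=192, Q→B 2·22=44, R→B 3·15=45, S→B 15·5=75. Service 356; fixed 173; total 529.
{A, B}: service 206 + fixed 358 = 564
{B, E}: service 336 + fixed 310 = 646
{A, B, C, D, E}: P→A 3·24=72, Q→B 2·22=44, R→B 3·15=45, S→C 7·5=35. Service 196; fixed 908; total 1104.
No other subset beats 529.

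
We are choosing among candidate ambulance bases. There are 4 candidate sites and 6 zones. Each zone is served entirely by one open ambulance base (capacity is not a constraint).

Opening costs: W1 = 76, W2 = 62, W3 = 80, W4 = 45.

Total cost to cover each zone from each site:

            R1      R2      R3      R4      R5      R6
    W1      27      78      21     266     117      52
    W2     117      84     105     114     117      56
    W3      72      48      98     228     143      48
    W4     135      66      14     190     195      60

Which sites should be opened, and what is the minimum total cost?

Open W1 and W2; minimum total cost 547.

For any fixed open set, each zone goes to its cheapest open site; total = fixed + service.
{W1, W2}: R1→W1 27, R2→W1 78, R3→W1 21, R4→W2 114, R5→W1 117, R6→W1 52. Service 409; fixed 138; total 547.
{W1, W2, W4}: R1→W1 27, R2→W4 66, R3→W4 14, R4→W2 114, R5→W1 117, R6→W1 52. Service 390; fixed 183; total 573.
{W1, W4}: service 466 + fixed 121 = 587
{W1, W2, W3, W4}: service 368 + fixed 263 = 631
No other subset beats 547.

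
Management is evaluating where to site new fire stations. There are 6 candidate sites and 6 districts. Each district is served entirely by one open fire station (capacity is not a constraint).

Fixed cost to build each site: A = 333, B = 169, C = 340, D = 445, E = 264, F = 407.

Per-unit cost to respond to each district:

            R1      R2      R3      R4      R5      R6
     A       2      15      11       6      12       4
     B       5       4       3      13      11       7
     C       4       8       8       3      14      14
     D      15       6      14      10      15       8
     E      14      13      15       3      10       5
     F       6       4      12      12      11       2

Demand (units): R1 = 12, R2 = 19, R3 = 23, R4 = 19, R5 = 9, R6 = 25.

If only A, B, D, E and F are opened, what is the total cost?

Total cost: 1984

Each district is assigned to its cheapest site among the open ones.
{A, B, D, E, F}: R1→A 2·12=24, R2→B 4·19=76, R3→B 3·23=69, R4→E 3·19=57, R5→E 10·9=90, R6→F 2·25=50. Service 366; fixed 1618; total 1984.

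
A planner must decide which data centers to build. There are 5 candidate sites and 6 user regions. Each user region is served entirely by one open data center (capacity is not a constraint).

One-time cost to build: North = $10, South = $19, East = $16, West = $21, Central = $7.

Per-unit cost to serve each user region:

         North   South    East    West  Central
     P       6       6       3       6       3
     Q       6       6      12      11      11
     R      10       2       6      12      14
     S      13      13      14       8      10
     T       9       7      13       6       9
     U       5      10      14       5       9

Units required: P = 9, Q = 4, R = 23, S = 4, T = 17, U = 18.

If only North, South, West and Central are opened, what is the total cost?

Each user region is assigned to its cheapest site among the open ones.
{North, South, West, Central}: P→Central 3·9=27, Q→North 6·4=24, R→South 2·23=46, S→West 8·4=32, T→West 6·17=102, U→North 5·18=90. Service 321; fixed 57; total 378.

Total cost: 378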